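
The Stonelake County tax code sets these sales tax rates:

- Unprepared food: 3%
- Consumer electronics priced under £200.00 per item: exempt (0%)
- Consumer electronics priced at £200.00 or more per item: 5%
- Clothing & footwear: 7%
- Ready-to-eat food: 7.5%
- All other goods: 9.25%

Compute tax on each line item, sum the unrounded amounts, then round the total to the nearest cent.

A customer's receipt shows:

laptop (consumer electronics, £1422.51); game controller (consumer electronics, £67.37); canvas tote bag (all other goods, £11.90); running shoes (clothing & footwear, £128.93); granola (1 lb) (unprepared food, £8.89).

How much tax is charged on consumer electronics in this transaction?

Laptop £1422.51: consumer electronics, £200.00 or more → 5% → £71.1255
Game controller £67.37: consumer electronics, under £200.00 → 0% → £0.00
Tax on consumer electronics: unrounded sum = £71.1255 → £71.13

£71.13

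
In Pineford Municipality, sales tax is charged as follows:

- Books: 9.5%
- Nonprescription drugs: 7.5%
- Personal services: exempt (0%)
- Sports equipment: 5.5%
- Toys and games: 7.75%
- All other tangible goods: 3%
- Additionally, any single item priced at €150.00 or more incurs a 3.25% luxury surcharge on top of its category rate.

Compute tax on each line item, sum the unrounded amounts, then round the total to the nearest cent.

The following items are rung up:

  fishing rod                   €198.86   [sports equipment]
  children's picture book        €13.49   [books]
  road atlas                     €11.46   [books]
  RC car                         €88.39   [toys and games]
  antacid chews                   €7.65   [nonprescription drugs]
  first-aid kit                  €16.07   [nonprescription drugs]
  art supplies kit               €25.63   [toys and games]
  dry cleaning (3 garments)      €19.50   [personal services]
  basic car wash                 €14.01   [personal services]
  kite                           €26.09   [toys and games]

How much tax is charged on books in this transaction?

Children's picture book €13.49: books → 9.5% → €1.28155
Road atlas €11.46: books → 9.5% → €1.0887
Tax on books: unrounded sum = €2.37025 → €2.37

€2.37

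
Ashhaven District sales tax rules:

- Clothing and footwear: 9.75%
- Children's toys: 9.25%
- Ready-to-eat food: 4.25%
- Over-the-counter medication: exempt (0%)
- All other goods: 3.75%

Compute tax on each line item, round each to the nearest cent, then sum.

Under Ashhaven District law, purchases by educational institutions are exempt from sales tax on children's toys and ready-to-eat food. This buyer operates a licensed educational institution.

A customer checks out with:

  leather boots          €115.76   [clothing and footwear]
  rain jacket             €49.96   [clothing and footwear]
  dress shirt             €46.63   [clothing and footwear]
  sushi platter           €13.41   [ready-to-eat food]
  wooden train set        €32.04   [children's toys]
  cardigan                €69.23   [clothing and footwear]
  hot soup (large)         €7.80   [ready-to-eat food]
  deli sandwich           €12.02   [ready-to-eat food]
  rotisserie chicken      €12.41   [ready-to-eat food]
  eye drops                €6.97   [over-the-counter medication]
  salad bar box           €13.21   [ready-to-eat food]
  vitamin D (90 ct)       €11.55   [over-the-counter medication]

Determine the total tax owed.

€27.46

Leather boots €115.76: clothing and footwear → 9.75% → €11.29
Rain jacket €49.96: clothing and footwear → 9.75% → €4.87
Dress shirt €46.63: clothing and footwear → 9.75% → €4.55
Sushi platter €13.41: ready-to-eat food, buyer-exempt → 0% → €0.00
Wooden train set €32.04: children's toys, buyer-exempt → 0% → €0.00
Cardigan €69.23: clothing and footwear → 9.75% → €6.75
Hot soup (large) €7.80: ready-to-eat food, buyer-exempt → 0% → €0.00
Deli sandwich €12.02: ready-to-eat food, buyer-exempt → 0% → €0.00
Rotisserie chicken €12.41: ready-to-eat food, buyer-exempt → 0% → €0.00
Eye drops €6.97: over-the-counter medication → 0% → €0.00
Salad bar box €13.21: ready-to-eat food, buyer-exempt → 0% → €0.00
Vitamin D (90 ct) €11.55: over-the-counter medication → 0% → €0.00
Total tax = €11.29 + €4.87 + €4.55 + €6.75 = €27.46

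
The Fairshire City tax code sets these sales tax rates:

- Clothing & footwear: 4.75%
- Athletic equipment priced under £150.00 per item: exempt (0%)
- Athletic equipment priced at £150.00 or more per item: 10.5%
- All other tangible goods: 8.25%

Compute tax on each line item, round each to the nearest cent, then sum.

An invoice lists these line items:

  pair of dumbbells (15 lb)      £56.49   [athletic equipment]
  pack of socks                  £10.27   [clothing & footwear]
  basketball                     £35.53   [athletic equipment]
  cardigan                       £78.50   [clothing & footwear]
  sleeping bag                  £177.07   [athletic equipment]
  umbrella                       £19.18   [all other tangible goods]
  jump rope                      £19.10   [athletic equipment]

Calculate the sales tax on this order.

£24.39

Pair of dumbbells (15 lb) £56.49: athletic equipment, under £150.00 → 0% → £0.00
Pack of socks £10.27: clothing & footwear → 4.75% → £0.49
Basketball £35.53: athletic equipment, under £150.00 → 0% → £0.00
Cardigan £78.50: clothing & footwear → 4.75% → £3.73
Sleeping bag £177.07: athletic equipment, £150.00 or more → 10.5% → £18.59
Umbrella £19.18: all other tangible goods → 8.25% → £1.58
Jump rope £19.10: athletic equipment, under £150.00 → 0% → £0.00
Total tax = £0.49 + £3.73 + £18.59 + £1.58 = £24.39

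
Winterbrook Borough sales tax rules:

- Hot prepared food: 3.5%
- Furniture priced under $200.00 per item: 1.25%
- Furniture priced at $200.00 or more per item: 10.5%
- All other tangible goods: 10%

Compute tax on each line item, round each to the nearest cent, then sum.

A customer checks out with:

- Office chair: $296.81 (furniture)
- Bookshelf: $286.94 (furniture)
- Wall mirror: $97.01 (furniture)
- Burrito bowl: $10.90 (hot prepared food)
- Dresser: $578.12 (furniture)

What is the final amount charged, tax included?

Office chair $296.81: furniture, $200.00 or more → 10.5% → $31.17
Bookshelf $286.94: furniture, $200.00 or more → 10.5% → $30.13
Wall mirror $97.01: furniture, under $200.00 → 1.25% → $1.21
Burrito bowl $10.90: hot prepared food → 3.5% → $0.38
Dresser $578.12: furniture, $200.00 or more → 10.5% → $60.70
Subtotal = $1269.78; tax = $123.59; total due = $1393.37

$1393.37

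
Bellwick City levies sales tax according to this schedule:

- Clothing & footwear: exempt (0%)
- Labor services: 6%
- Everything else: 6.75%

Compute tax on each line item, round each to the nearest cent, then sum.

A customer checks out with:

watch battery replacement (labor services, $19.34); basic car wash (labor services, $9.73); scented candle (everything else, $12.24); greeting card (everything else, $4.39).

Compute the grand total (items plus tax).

$48.57

Watch battery replacement $19.34: labor services → 6% → $1.16
Basic car wash $9.73: labor services → 6% → $0.58
Scented candle $12.24: everything else → 6.75% → $0.83
Greeting card $4.39: everything else → 6.75% → $0.30
Subtotal = $45.70; tax = $2.87; total due = $48.57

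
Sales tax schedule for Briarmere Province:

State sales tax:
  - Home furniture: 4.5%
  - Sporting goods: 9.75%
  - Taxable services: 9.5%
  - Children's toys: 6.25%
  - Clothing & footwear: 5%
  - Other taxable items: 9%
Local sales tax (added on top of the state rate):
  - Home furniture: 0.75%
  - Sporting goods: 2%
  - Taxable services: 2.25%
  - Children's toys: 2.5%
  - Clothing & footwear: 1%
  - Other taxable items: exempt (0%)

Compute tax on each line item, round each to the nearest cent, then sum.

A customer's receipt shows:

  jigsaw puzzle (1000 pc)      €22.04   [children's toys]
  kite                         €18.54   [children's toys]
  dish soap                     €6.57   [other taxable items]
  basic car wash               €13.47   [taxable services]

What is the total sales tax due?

Jigsaw puzzle (1000 pc) €22.04: children's toys → 6.25% + 2.5% local = 8.75% → €1.93
Kite €18.54: children's toys → 6.25% + 2.5% local = 8.75% → €1.62
Dish soap €6.57: other taxable items → 9% + 0% local = 9% → €0.59
Basic car wash €13.47: taxable services → 9.5% + 2.25% local = 11.75% → €1.58
Total tax = €1.93 + €1.62 + €0.59 + €1.58 = €5.72

€5.72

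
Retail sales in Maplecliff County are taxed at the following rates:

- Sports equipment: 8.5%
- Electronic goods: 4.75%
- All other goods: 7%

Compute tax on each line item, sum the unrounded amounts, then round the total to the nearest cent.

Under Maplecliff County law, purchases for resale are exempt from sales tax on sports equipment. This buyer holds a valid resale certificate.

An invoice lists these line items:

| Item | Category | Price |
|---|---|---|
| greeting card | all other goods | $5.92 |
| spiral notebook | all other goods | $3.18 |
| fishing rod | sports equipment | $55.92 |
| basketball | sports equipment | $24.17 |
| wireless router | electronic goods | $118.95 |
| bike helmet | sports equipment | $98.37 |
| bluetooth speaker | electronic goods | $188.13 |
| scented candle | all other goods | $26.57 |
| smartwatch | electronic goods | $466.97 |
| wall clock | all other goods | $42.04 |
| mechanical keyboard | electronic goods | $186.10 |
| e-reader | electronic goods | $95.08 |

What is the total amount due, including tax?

$1366.96

Greeting card $5.92: all other goods → 7% → $0.4144
Spiral notebook $3.18: all other goods → 7% → $0.2226
Fishing rod $55.92: sports equipment, buyer-exempt → 0% → $0.00
Basketball $24.17: sports equipment, buyer-exempt → 0% → $0.00
Wireless router $118.95: electronic goods → 4.75% → $5.650125
Bike helmet $98.37: sports equipment, buyer-exempt → 0% → $0.00
Bluetooth speaker $188.13: electronic goods → 4.75% → $8.936175
Scented candle $26.57: all other goods → 7% → $1.8599
Smartwatch $466.97: electronic goods → 4.75% → $22.181075
Wall clock $42.04: all other goods → 7% → $2.9428
Mechanical keyboard $186.10: electronic goods → 4.75% → $8.83975
E-reader $95.08: electronic goods → 4.75% → $4.5163
Subtotal = $1311.40; unrounded tax = $55.563125 → $55.56; total due = $1366.96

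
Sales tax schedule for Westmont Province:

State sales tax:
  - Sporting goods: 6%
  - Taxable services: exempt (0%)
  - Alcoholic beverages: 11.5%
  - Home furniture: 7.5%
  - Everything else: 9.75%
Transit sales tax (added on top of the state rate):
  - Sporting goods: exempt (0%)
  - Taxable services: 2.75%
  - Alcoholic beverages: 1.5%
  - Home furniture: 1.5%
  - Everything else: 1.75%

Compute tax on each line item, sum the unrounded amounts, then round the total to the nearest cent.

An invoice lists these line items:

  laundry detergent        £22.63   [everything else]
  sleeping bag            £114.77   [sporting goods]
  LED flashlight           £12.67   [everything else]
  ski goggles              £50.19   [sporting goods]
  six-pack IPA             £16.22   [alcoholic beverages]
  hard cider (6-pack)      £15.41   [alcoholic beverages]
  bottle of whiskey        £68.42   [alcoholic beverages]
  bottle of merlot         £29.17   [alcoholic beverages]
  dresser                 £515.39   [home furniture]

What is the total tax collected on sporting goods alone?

Sleeping bag £114.77: sporting goods → 6% + 0% transit = 6% → £6.8862
Ski goggles £50.19: sporting goods → 6% + 0% transit = 6% → £3.0114
Tax on sporting goods: unrounded sum = £9.8976 → £9.90

£9.90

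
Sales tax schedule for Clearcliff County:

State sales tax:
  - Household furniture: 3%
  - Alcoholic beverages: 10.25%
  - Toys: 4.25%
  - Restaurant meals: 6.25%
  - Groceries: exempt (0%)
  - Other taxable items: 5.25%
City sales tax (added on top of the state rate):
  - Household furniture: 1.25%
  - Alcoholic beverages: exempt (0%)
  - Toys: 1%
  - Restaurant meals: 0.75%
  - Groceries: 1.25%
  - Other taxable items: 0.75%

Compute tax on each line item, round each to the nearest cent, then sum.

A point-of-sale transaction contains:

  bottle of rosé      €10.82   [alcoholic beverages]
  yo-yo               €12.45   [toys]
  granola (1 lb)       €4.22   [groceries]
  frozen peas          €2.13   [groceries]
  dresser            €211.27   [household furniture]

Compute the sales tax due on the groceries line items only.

Granola (1 lb) €4.22: groceries → 0% + 1.25% city = 1.25% → €0.05
Frozen peas €2.13: groceries → 0% + 1.25% city = 1.25% → €0.03
Tax on groceries = €0.05 + €0.03 = €0.08

€0.08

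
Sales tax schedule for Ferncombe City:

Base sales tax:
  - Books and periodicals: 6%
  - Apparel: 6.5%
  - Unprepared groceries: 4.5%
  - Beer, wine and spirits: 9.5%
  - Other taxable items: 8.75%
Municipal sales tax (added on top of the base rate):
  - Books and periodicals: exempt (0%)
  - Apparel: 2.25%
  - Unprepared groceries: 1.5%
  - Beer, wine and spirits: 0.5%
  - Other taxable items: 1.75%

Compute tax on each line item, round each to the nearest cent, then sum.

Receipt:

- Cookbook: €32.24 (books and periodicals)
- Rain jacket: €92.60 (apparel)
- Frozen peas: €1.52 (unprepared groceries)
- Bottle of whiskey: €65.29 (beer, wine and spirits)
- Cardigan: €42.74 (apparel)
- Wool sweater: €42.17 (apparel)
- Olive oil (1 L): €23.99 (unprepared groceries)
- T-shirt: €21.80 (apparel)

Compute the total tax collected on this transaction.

€27.43

Cookbook €32.24: books and periodicals → 6% + 0% municipal = 6% → €1.93
Rain jacket €92.60: apparel → 6.5% + 2.25% municipal = 8.75% → €8.10
Frozen peas €1.52: unprepared groceries → 4.5% + 1.5% municipal = 6% → €0.09
Bottle of whiskey €65.29: beer, wine and spirits → 9.5% + 0.5% municipal = 10% → €6.53
Cardigan €42.74: apparel → 6.5% + 2.25% municipal = 8.75% → €3.74
Wool sweater €42.17: apparel → 6.5% + 2.25% municipal = 8.75% → €3.69
Olive oil (1 L) €23.99: unprepared groceries → 4.5% + 1.5% municipal = 6% → €1.44
T-shirt €21.80: apparel → 6.5% + 2.25% municipal = 8.75% → €1.91
Total tax = €1.93 + €8.10 + €0.09 + €6.53 + €3.74 + €3.69 + €1.44 + €1.91 = €27.43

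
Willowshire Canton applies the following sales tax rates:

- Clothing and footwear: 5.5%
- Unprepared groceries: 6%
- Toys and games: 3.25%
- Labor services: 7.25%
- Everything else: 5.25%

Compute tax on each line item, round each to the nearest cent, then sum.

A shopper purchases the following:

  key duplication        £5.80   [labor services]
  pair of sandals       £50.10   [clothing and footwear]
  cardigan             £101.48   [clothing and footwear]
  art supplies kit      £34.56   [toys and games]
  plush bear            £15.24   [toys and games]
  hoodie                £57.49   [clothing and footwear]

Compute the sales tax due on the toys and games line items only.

Art supplies kit £34.56: toys and games → 3.25% → £1.12
Plush bear £15.24: toys and games → 3.25% → £0.50
Tax on toys and games = £1.12 + £0.50 = £1.62

£1.62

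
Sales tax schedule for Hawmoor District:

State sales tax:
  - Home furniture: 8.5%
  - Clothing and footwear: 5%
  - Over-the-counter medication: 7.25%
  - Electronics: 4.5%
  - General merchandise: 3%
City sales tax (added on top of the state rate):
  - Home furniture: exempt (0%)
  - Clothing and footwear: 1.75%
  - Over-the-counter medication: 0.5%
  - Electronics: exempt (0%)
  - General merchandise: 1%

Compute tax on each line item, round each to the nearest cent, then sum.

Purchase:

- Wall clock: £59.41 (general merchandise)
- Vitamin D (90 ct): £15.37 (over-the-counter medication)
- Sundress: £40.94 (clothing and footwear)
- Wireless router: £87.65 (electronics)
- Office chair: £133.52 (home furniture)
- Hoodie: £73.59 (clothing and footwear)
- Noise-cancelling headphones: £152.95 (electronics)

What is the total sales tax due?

Wall clock £59.41: general merchandise → 3% + 1% city = 4% → £2.38
Vitamin D (90 ct) £15.37: over-the-counter medication → 7.25% + 0.5% city = 7.75% → £1.19
Sundress £40.94: clothing and footwear → 5% + 1.75% city = 6.75% → £2.76
Wireless router £87.65: electronics → 4.5% + 0% city = 4.5% → £3.94
Office chair £133.52: home furniture → 8.5% + 0% city = 8.5% → £11.35
Hoodie £73.59: clothing and footwear → 5% + 1.75% city = 6.75% → £4.97
Noise-cancelling headphones £152.95: electronics → 4.5% + 0% city = 4.5% → £6.88
Total tax = £2.38 + £1.19 + £2.76 + £3.94 + £11.35 + £4.97 + £6.88 = £33.47

£33.47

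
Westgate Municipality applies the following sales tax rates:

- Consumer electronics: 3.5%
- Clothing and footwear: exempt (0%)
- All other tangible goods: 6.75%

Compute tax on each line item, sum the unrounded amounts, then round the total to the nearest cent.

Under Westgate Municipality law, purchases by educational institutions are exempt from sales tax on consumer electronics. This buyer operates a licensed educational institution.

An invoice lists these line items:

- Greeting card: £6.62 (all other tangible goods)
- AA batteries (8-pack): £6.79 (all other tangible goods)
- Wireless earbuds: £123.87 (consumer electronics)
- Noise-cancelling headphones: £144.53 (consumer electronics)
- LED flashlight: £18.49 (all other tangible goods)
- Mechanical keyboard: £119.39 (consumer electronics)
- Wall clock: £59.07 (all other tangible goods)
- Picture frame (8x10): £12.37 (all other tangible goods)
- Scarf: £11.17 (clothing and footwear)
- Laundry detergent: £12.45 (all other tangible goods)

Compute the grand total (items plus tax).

£522.57

Greeting card £6.62: all other tangible goods → 6.75% → £0.44685
AA batteries (8-pack) £6.79: all other tangible goods → 6.75% → £0.458325
Wireless earbuds £123.87: consumer electronics, buyer-exempt → 0% → £0.00
Noise-cancelling headphones £144.53: consumer electronics, buyer-exempt → 0% → £0.00
LED flashlight £18.49: all other tangible goods → 6.75% → £1.248075
Mechanical keyboard £119.39: consumer electronics, buyer-exempt → 0% → £0.00
Wall clock £59.07: all other tangible goods → 6.75% → £3.987225
Picture frame (8x10) £12.37: all other tangible goods → 6.75% → £0.834975
Scarf £11.17: clothing and footwear → 0% → £0.00
Laundry detergent £12.45: all other tangible goods → 6.75% → £0.840375
Subtotal = £514.75; unrounded tax = £7.815825 → £7.82; total due = £522.57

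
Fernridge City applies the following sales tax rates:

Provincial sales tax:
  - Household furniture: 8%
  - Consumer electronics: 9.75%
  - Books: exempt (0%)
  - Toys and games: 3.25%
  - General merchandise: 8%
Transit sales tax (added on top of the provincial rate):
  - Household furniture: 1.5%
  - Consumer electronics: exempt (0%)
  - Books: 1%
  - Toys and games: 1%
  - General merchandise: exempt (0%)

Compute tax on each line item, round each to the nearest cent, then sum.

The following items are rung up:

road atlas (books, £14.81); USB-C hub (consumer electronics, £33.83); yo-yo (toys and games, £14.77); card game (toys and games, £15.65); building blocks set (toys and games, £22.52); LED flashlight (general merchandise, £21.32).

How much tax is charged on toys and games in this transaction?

£2.26

Yo-yo £14.77: toys and games → 3.25% + 1% transit = 4.25% → £0.63
Card game £15.65: toys and games → 3.25% + 1% transit = 4.25% → £0.67
Building blocks set £22.52: toys and games → 3.25% + 1% transit = 4.25% → £0.96
Tax on toys and games = £0.63 + £0.67 + £0.96 = £2.26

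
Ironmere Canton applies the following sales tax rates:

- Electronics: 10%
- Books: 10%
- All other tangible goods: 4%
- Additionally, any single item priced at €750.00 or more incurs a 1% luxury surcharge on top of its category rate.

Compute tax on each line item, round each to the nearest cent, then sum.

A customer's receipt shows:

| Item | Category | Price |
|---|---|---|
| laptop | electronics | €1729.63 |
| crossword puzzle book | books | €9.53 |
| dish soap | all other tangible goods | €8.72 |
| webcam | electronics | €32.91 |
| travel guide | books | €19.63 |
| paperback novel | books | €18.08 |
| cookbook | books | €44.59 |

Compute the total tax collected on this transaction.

Laptop €1729.63: electronics → 10% + 1% surcharge = 11% → €190.26
Crossword puzzle book €9.53: books → 10% → €0.95
Dish soap €8.72: all other tangible goods → 4% → €0.35
Webcam €32.91: electronics → 10% → €3.29
Travel guide €19.63: books → 10% → €1.96
Paperback novel €18.08: books → 10% → €1.81
Cookbook €44.59: books → 10% → €4.46
Total tax = €190.26 + €0.95 + €0.35 + €3.29 + €1.96 + €1.81 + €4.46 = €203.08

€203.08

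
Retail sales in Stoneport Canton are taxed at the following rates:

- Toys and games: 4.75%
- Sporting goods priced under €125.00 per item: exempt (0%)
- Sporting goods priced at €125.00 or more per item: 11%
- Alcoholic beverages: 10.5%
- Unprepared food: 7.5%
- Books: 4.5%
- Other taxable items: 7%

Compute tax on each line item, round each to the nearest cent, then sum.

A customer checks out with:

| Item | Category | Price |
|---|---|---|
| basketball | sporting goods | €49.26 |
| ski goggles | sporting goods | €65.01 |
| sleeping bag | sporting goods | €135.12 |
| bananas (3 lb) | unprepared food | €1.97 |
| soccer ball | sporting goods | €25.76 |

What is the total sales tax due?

Basketball €49.26: sporting goods, under €125.00 → 0% → €0.00
Ski goggles €65.01: sporting goods, under €125.00 → 0% → €0.00
Sleeping bag €135.12: sporting goods, €125.00 or more → 11% → €14.86
Bananas (3 lb) €1.97: unprepared food → 7.5% → €0.15
Soccer ball €25.76: sporting goods, under €125.00 → 0% → €0.00
Total tax = €14.86 + €0.15 = €15.01

€15.01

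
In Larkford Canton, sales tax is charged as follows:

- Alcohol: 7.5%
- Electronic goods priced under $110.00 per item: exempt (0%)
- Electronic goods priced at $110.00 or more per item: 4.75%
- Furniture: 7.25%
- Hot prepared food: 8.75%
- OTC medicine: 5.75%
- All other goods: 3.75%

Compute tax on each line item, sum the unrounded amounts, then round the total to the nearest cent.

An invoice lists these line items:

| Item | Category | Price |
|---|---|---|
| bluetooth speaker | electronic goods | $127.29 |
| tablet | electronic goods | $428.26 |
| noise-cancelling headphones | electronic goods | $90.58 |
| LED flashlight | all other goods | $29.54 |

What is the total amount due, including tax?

Bluetooth speaker $127.29: electronic goods, $110.00 or more → 4.75% → $6.046275
Tablet $428.26: electronic goods, $110.00 or more → 4.75% → $20.34235
Noise-cancelling headphones $90.58: electronic goods, under $110.00 → 0% → $0.00
LED flashlight $29.54: all other goods → 3.75% → $1.10775
Subtotal = $675.67; unrounded tax = $27.496375 → $27.50; total due = $703.17

$703.17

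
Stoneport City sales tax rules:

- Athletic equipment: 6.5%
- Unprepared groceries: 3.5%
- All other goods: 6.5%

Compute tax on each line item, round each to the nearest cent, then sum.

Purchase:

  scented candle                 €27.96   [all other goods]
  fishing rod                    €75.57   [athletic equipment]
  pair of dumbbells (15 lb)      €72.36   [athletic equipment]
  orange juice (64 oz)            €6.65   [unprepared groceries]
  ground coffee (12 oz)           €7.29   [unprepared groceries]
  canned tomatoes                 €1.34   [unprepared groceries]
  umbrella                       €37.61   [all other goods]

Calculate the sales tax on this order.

€14.41

Scented candle €27.96: all other goods → 6.5% → €1.82
Fishing rod €75.57: athletic equipment → 6.5% → €4.91
Pair of dumbbells (15 lb) €72.36: athletic equipment → 6.5% → €4.70
Orange juice (64 oz) €6.65: unprepared groceries → 3.5% → €0.23
Ground coffee (12 oz) €7.29: unprepared groceries → 3.5% → €0.26
Canned tomatoes €1.34: unprepared groceries → 3.5% → €0.05
Umbrella €37.61: all other goods → 6.5% → €2.44
Total tax = €1.82 + €4.91 + €4.70 + €0.23 + €0.26 + €0.05 + €2.44 = €14.41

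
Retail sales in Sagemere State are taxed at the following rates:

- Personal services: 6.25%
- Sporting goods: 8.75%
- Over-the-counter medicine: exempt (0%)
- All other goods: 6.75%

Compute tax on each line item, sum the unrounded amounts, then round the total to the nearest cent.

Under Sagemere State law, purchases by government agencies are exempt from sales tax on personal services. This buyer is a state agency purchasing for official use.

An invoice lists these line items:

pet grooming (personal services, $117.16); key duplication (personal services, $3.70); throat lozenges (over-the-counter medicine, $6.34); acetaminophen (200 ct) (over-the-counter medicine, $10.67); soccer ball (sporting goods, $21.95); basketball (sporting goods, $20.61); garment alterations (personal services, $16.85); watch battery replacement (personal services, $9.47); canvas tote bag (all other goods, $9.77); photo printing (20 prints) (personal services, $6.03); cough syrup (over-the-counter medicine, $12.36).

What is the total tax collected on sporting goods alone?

$3.72

Soccer ball $21.95: sporting goods → 8.75% → $1.920625
Basketball $20.61: sporting goods → 8.75% → $1.803375
Tax on sporting goods: unrounded sum = $3.724 → $3.72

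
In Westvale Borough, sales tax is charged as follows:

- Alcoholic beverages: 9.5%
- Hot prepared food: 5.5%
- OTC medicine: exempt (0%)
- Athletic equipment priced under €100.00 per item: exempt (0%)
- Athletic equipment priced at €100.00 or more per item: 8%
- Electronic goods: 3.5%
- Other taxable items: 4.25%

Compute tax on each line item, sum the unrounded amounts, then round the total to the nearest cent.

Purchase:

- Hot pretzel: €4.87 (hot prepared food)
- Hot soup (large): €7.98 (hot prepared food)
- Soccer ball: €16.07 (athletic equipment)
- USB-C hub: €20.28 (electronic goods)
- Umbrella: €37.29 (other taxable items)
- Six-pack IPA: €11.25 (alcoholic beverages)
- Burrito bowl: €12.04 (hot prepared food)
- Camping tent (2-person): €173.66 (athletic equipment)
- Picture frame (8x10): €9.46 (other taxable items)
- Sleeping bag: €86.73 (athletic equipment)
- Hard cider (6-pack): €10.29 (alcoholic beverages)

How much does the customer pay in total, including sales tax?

€409.92

Hot pretzel €4.87: hot prepared food → 5.5% → €0.26785
Hot soup (large) €7.98: hot prepared food → 5.5% → €0.4389
Soccer ball €16.07: athletic equipment, under €100.00 → 0% → €0.00
USB-C hub €20.28: electronic goods → 3.5% → €0.7098
Umbrella €37.29: other taxable items → 4.25% → €1.584825
Six-pack IPA €11.25: alcoholic beverages → 9.5% → €1.06875
Burrito bowl €12.04: hot prepared food → 5.5% → €0.6622
Camping tent (2-person) €173.66: athletic equipment, €100.00 or more → 8% → €13.8928
Picture frame (8x10) €9.46: other taxable items → 4.25% → €0.40205
Sleeping bag €86.73: athletic equipment, under €100.00 → 0% → €0.00
Hard cider (6-pack) €10.29: alcoholic beverages → 9.5% → €0.97755
Subtotal = €389.92; unrounded tax = €20.004725 → €20.00; total due = €409.92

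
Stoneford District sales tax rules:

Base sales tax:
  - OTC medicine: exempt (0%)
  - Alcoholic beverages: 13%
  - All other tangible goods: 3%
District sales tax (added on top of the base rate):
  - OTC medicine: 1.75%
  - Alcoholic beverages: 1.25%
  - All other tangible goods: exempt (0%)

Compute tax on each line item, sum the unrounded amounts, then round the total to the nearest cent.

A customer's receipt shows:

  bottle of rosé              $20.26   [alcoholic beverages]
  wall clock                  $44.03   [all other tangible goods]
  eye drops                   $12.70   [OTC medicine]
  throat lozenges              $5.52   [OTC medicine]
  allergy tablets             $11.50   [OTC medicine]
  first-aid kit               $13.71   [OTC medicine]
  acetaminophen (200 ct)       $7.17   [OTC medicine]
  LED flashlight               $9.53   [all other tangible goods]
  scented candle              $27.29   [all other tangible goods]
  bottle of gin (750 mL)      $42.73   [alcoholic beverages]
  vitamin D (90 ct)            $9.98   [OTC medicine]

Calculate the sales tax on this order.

$12.46

Bottle of rosé $20.26: alcoholic beverages → 13% + 1.25% district = 14.25% → $2.88705
Wall clock $44.03: all other tangible goods → 3% + 0% district = 3% → $1.3209
Eye drops $12.70: OTC medicine → 0% + 1.75% district = 1.75% → $0.22225
Throat lozenges $5.52: OTC medicine → 0% + 1.75% district = 1.75% → $0.0966
Allergy tablets $11.50: OTC medicine → 0% + 1.75% district = 1.75% → $0.20125
First-aid kit $13.71: OTC medicine → 0% + 1.75% district = 1.75% → $0.239925
Acetaminophen (200 ct) $7.17: OTC medicine → 0% + 1.75% district = 1.75% → $0.125475
LED flashlight $9.53: all other tangible goods → 3% + 0% district = 3% → $0.2859
Scented candle $27.29: all other tangible goods → 3% + 0% district = 3% → $0.8187
Bottle of gin (750 mL) $42.73: alcoholic beverages → 13% + 1.25% district = 14.25% → $6.089025
Vitamin D (90 ct) $9.98: OTC medicine → 0% + 1.75% district = 1.75% → $0.17465
Unrounded tax sum = $12.461725 → $12.46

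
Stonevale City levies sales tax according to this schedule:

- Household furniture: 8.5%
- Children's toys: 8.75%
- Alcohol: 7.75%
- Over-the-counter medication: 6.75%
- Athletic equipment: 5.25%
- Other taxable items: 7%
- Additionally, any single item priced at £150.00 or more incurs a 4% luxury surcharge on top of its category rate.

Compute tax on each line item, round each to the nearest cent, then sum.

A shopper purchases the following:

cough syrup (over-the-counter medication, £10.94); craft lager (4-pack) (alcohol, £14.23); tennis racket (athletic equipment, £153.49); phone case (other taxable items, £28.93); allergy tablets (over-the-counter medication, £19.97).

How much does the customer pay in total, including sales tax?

£246.98

Cough syrup £10.94: over-the-counter medication → 6.75% → £0.74
Craft lager (4-pack) £14.23: alcohol → 7.75% → £1.10
Tennis racket £153.49: athletic equipment → 5.25% + 4% surcharge = 9.25% → £14.20
Phone case £28.93: other taxable items → 7% → £2.03
Allergy tablets £19.97: over-the-counter medication → 6.75% → £1.35
Subtotal = £227.56; tax = £19.42; total due = £246.98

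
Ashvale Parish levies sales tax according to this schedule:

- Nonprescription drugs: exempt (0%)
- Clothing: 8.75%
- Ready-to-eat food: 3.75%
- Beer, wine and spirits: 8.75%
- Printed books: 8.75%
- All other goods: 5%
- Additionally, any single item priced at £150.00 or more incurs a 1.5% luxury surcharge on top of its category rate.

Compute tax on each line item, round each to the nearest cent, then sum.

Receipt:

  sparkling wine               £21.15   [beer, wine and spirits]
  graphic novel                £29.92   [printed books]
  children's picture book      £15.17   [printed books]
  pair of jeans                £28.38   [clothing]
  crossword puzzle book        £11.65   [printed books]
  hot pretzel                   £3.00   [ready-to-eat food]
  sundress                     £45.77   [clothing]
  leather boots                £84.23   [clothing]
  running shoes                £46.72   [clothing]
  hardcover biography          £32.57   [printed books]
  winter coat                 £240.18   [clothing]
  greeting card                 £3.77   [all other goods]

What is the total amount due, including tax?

Sparkling wine £21.15: beer, wine and spirits → 8.75% → £1.85
Graphic novel £29.92: printed books → 8.75% → £2.62
Children's picture book £15.17: printed books → 8.75% → £1.33
Pair of jeans £28.38: clothing → 8.75% → £2.48
Crossword puzzle book £11.65: printed books → 8.75% → £1.02
Hot pretzel £3.00: ready-to-eat food → 3.75% → £0.11
Sundress £45.77: clothing → 8.75% → £4.00
Leather boots £84.23: clothing → 8.75% → £7.37
Running shoes £46.72: clothing → 8.75% → £4.09
Hardcover biography £32.57: printed books → 8.75% → £2.85
Winter coat £240.18: clothing → 8.75% + 1.5% surcharge = 10.25% → £24.62
Greeting card £3.77: all other goods → 5% → £0.19
Subtotal = £562.51; tax = £52.53; total due = £615.04

£615.04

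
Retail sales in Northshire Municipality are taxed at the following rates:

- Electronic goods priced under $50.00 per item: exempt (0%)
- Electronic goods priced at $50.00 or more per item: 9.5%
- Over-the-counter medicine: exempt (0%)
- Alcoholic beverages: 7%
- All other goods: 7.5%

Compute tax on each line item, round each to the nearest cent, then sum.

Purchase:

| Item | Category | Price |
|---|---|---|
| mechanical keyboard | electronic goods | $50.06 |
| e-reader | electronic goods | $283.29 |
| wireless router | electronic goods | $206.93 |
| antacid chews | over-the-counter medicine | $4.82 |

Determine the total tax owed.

Mechanical keyboard $50.06: electronic goods, $50.00 or more → 9.5% → $4.76
E-reader $283.29: electronic goods, $50.00 or more → 9.5% → $26.91
Wireless router $206.93: electronic goods, $50.00 or more → 9.5% → $19.66
Antacid chews $4.82: over-the-counter medicine → 0% → $0.00
Total tax = $4.76 + $26.91 + $19.66 = $51.33

$51.33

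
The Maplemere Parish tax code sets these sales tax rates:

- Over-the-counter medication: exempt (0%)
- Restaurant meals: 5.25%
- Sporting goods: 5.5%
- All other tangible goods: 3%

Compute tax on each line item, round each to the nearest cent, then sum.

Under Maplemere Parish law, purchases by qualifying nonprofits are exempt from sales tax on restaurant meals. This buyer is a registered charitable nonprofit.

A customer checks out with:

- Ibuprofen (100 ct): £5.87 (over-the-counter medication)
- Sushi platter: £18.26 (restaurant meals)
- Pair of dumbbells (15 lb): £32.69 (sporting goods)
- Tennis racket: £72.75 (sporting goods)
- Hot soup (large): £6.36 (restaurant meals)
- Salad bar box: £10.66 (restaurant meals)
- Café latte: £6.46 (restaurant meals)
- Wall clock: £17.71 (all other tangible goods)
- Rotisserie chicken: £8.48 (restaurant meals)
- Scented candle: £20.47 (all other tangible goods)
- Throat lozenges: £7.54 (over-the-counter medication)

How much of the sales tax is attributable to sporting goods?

£5.80

Pair of dumbbells (15 lb) £32.69: sporting goods → 5.5% → £1.80
Tennis racket £72.75: sporting goods → 5.5% → £4.00
Tax on sporting goods = £1.80 + £4.00 = £5.80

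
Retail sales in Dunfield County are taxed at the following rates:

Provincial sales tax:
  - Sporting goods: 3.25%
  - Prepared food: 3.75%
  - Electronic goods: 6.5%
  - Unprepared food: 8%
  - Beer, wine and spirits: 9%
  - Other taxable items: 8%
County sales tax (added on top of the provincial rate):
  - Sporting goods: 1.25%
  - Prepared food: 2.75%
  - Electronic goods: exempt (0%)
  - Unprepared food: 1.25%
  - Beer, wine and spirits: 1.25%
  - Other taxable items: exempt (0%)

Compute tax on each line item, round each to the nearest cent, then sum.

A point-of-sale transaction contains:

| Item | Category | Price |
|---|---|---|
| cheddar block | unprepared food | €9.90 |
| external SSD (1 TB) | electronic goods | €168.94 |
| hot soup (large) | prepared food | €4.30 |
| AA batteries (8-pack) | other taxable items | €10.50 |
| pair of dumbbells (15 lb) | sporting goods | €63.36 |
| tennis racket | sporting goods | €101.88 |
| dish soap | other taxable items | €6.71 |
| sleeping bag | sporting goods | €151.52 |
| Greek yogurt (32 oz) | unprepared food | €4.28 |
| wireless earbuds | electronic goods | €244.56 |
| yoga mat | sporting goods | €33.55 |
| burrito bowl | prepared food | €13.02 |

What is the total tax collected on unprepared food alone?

Cheddar block €9.90: unprepared food → 8% + 1.25% county = 9.25% → €0.92
Greek yogurt (32 oz) €4.28: unprepared food → 8% + 1.25% county = 9.25% → €0.40
Tax on unprepared food = €0.92 + €0.40 = €1.32

€1.32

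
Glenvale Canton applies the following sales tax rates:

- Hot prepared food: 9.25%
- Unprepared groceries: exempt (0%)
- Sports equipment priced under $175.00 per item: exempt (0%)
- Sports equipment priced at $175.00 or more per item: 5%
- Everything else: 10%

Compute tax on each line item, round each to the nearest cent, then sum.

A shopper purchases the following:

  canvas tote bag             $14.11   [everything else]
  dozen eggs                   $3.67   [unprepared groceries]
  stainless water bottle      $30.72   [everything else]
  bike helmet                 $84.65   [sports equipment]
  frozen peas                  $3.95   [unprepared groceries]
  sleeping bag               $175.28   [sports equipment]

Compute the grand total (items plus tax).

$325.62

Canvas tote bag $14.11: everything else → 10% → $1.41
Dozen eggs $3.67: unprepared groceries → 0% → $0.00
Stainless water bottle $30.72: everything else → 10% → $3.07
Bike helmet $84.65: sports equipment, under $175.00 → 0% → $0.00
Frozen peas $3.95: unprepared groceries → 0% → $0.00
Sleeping bag $175.28: sports equipment, $175.00 or more → 5% → $8.76
Subtotal = $312.38; tax = $13.24; total due = $325.62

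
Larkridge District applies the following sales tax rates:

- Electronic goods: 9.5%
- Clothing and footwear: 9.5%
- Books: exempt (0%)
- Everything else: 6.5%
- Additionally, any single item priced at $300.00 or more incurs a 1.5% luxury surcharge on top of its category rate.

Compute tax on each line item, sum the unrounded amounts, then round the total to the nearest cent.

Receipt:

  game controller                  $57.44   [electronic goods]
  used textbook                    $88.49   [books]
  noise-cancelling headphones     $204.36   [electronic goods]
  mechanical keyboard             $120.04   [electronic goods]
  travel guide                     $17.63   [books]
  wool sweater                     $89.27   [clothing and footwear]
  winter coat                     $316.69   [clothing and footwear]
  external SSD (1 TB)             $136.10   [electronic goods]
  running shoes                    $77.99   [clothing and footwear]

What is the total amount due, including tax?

Game controller $57.44: electronic goods → 9.5% → $5.4568
Used textbook $88.49: books → 0% → $0.00
Noise-cancelling headphones $204.36: electronic goods → 9.5% → $19.4142
Mechanical keyboard $120.04: electronic goods → 9.5% → $11.4038
Travel guide $17.63: books → 0% → $0.00
Wool sweater $89.27: clothing and footwear → 9.5% → $8.48065
Winter coat $316.69: clothing and footwear → 9.5% + 1.5% surcharge = 11% → $34.8359
External SSD (1 TB) $136.10: electronic goods → 9.5% → $12.9295
Running shoes $77.99: clothing and footwear → 9.5% → $7.40905
Subtotal = $1108.01; unrounded tax = $99.9299 → $99.93; total due = $1207.94

$1207.94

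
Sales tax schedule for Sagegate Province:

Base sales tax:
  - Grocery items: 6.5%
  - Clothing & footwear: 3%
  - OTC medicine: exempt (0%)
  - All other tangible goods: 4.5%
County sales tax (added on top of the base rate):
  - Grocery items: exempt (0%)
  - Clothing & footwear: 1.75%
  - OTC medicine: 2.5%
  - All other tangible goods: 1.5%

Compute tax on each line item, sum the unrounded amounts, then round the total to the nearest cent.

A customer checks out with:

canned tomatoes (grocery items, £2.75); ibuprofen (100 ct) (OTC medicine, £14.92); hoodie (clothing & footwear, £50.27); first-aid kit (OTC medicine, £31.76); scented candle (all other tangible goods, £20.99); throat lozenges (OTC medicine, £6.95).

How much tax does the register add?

Canned tomatoes £2.75: grocery items → 6.5% + 0% county = 6.5% → £0.17875
Ibuprofen (100 ct) £14.92: OTC medicine → 0% + 2.5% county = 2.5% → £0.373
Hoodie £50.27: clothing & footwear → 3% + 1.75% county = 4.75% → £2.387825
First-aid kit £31.76: OTC medicine → 0% + 2.5% county = 2.5% → £0.794
Scented candle £20.99: all other tangible goods → 4.5% + 1.5% county = 6% → £1.2594
Throat lozenges £6.95: OTC medicine → 0% + 2.5% county = 2.5% → £0.17375
Unrounded tax sum = £5.166725 → £5.17

£5.17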